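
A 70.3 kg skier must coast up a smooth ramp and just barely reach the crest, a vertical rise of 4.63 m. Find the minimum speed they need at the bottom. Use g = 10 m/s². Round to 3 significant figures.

At the top they are momentarily at rest, so all KE converts to PE: ½mv² = mgh
v = √(2gh) = √(2 × 10 × 4.63) = 9.623 m/s

v = 9.62 m/s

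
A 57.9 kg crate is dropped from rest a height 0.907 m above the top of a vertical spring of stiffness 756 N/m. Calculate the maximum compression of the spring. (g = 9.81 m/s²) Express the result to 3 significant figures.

x = 2.14 m

Measuring PE from the top of the relaxed spring, at max compression the crate has dropped H + x with zero KE, so:
mg(H + x) = ½kx²
½(756)x² − (57.9)(9.81)x − (57.9)(9.81)(0.907) = 0
378.0x² − 568.0x − 515.2 = 0
x = [568.0 + √(322623 + 778945)]/(2 × 378.0) = 2.140 m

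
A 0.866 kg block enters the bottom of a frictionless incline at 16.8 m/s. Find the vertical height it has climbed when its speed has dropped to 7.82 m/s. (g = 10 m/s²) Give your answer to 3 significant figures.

h = 11.1 m

Conservation of energy: ½mv₁² = ½mv₂² + mgh
h = (v₁² − v₂²)/(2g) = (16.8² − 7.82²)/(2 × 10) = 11.05 m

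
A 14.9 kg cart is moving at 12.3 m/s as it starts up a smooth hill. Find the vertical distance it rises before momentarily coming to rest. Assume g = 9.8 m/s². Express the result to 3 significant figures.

h = 7.72 m

Setting KE at the bottom equal to PE gained: ½mv² = mgh
h = v²/(2g) = 12.3²/(2 × 9.8) = 7.719 m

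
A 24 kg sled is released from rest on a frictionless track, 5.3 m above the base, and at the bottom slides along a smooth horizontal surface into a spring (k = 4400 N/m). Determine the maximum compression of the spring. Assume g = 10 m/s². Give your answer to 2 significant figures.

Energy conservation (no friction) from release to max compression: mgh = ½kx²
x = √(2mgh/k) = √(2 × 24 × 10 × 5.3 / 4400) = 0.7604 m

x = 0.76 m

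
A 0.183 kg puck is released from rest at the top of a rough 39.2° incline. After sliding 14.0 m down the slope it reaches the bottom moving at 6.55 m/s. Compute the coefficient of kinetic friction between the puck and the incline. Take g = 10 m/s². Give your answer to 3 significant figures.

Energy balance down the incline: mg L sinθ − ½mv² = μ_k (mg cosθ) L
mgL sinθ = 16.193 J; ½mv² = 3.9256 J
W_f = 16.193 − 3.9256 = 12.27 J
μ_k = W_f/(mg cosθ · L) = 12.27/(1.418 × 14.0) = 0.6179

μ_k = 0.618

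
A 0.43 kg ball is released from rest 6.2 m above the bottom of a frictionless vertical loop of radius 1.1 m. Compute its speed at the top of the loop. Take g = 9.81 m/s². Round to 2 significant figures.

Energy conservation: mgh = ½mv_top² + mg(2r)
v_top² = 2g(h − 2r) = 2(9.81)(6.2 − 2.200) = 78.48
v_top = 8.859 m/s

v = 8.9 m/s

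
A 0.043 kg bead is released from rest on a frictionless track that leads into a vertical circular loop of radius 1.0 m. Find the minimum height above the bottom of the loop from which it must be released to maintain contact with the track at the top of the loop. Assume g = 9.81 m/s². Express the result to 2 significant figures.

At the top, for minimum speed gravity alone supplies the centripetal force: mg = mv_top²/r ⇒ v_top² = gr = 9.810 m²/s²
Energy conservation from release height h to the top (height 2r): mgh = ½mv_top² + mg(2r)
h = v_top²/(2g) + 2r = r/2 + 2r = 5r/2 = 2.500 m

h = 2.5 m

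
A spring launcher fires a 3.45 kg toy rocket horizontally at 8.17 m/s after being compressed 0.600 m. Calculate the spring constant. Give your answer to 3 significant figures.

Spring PE at full compression equals KE at release: ½kx² = ½mv²
k = mv²/x² = (3.45)(8.17)²/(0.600)² = 639.7 N/m

k = 640 N/m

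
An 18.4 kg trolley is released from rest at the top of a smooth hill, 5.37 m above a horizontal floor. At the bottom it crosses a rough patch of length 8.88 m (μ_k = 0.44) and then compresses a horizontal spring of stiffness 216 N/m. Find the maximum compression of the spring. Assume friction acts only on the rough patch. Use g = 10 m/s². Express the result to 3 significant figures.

x = 1.58 m

Initial energy: E₁ = mgh = (18.4)(10)(5.37) = 988.08 J
Friction removes W_f = μ_k mg d = (0.44)(18.4)(10)(8.88) = 718.9 J
Energy reaching the spring: E = 988.08 − 718.9 = 269.16 J
At max compression ½kx² = E ⇒ x = √(2E/k) = √(2 × 269.16/216) = 1.579 m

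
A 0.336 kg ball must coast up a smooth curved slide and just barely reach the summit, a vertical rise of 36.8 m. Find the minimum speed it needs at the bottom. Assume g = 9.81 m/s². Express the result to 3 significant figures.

At the top it is momentarily at rest, so all KE converts to PE: ½mv² = mgh
v = √(2gh) = √(2 × 9.81 × 36.8) = 26.87 m/s

v = 26.9 m/s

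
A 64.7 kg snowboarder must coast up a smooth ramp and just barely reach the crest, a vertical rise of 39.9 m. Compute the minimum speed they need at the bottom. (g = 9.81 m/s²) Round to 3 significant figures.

v = 28.0 m/s

At the top they are momentarily at rest, so all KE converts to PE: ½mv² = mgh
v = √(2gh) = √(2 × 9.81 × 39.9) = 27.98 m/s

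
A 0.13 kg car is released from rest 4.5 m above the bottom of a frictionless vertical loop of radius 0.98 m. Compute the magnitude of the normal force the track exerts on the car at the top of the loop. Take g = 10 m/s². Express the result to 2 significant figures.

N = 5.4 N

Energy from release to top (height 2r): mgh = ½mv_top² + mg(2r)
v_top² = 2g(h − 2r) = 2(10)(4.5 − 1.960) = 50.800 m²/s²
At the top, both N and weight point toward the centre: N + mg = mv_top²/r
N = m(v_top²/r − g) = 0.13(50.800/0.98 − 10) = 5.439 N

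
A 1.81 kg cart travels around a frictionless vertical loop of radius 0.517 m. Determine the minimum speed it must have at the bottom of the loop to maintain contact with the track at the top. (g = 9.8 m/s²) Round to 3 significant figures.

v = 5.03 m/s

At the top: mg = mv_top²/r ⇒ v_top² = gr = 5.067 m²/s²
Energy from bottom to top (height 2r): ½mv_bot² = ½mv_top² + mg(2r)
v_bot² = gr + 4gr = 5gr = 25.33
v_bot = √(5gr) = 5.033 m/s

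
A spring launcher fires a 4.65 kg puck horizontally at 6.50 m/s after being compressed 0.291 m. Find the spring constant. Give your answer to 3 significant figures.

Energy stored in the spring equals the launch KE: ½kx² = ½mv²
k = mv²/x² = (4.65)(6.50)²/(0.291)² = 2320 N/m

k = 2320 N/m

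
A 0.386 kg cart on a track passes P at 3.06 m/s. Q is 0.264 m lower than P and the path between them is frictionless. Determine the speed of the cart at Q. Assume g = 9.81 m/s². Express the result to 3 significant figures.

By conservation of mechanical energy, ½mv₀² + mgh = ½mv²
v² = v₀² + 2gh = (3.06)² + 2(9.81)(0.264) = 14.543
v = √14.543 = 3.814 m/s

v = 3.81 m/s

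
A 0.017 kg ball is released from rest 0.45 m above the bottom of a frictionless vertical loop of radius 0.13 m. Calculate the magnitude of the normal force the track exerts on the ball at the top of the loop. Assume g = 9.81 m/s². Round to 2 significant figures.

Energy from release to top (height 2r): mgh = ½mv_top² + mg(2r)
v_top² = 2g(h − 2r) = 2(9.81)(0.45 − 0.2600) = 3.7278 m²/s²
At the top, both N and weight point toward the centre: N + mg = mv_top²/r
N = m(v_top²/r − g) = 0.017(3.7278/0.13 − 9.81) = 0.3207 N

N = 0.32 N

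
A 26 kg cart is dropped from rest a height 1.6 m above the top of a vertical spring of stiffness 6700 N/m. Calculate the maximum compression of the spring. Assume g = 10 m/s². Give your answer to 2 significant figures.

Let x be the compression. The total drop is H + x, and the cart is instantaneously at rest at max compression, so energy conservation gives:
mg(H + x) = ½kx²
½(6700)x² − (26)(10)x − (26)(10)(1.6) = 0
3350x² − 260.0x − 416.0 = 0
x = [260.0 + √(67600 + 5.5744e+06)]/(2 × 3350) = 0.3933 m

x = 0.39 m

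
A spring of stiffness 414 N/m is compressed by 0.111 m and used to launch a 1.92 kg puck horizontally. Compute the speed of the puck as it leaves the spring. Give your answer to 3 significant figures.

v = 1.63 m/s

Spring PE converts entirely to kinetic energy: ½kx² = ½mv²
v = x√(k/m) = 0.111 × √(414/1.92) = 1.630 m/s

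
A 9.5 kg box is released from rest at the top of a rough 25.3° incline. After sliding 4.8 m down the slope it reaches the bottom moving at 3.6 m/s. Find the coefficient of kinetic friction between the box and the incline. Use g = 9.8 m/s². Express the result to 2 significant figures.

μ_k = 0.32

The energy dissipated by friction is the PE lost minus the KE gained:
mgL sinθ = 190.98 J; ½mv² = 61.560 J
W_f = 190.98 − 61.560 = 129.4 J
μ_k = W_f/(mg cosθ · L) = 129.4/(84.17 × 4.8) = 0.3203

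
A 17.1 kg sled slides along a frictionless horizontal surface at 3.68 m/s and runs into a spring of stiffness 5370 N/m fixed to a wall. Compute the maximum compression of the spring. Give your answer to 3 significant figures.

x = 0.208 m

At max compression the sled is momentarily at rest: ½mv² = ½kx²
x = v√(m/k) = 3.68 × √(17.1/5370) = 0.2077 m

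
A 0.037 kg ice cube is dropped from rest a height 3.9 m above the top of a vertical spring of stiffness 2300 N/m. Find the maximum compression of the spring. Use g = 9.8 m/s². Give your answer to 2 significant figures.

Let x be the compression. The total drop is H + x, and the cube is instantaneously at rest at max compression, so energy conservation gives:
mg(H + x) = ½kx²
½(2300)x² − (0.037)(9.8)x − (0.037)(9.8)(3.9) = 0
1150x² − 0.3626x − 1.414 = 0
x = [0.3626 + √(0.1315 + 6505.0)]/(2 × 1150) = 0.03522 m

x = 0.035 m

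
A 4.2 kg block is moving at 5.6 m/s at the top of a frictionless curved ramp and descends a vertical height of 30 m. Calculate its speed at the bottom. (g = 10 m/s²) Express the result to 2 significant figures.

Energy conservation between the two points: ½mv₀² + mgh = ½mv²
v² = v₀² + 2gh = (5.6)² + 2(10)(30) = 631.36
v = √631.36 = 25.13 m/s

v = 25 m/s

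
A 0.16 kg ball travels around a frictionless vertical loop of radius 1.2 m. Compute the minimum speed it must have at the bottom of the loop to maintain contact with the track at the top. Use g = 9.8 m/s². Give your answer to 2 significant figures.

v = 7.7 m/s

At the top: mg = mv_top²/r ⇒ v_top² = gr = 11.76 m²/s²
Energy from bottom to top (height 2r): ½mv_bot² = ½mv_top² + mg(2r)
v_bot² = gr + 4gr = 5gr = 58.80
v_bot = √(5gr) = 7.668 m/s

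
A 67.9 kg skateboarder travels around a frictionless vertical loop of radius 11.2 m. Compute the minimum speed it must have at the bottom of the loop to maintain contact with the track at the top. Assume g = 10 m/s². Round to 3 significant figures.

At the top: mg = mv_top²/r ⇒ v_top² = gr = 112.0 m²/s²
Energy from bottom to top (height 2r): ½mv_bot² = ½mv_top² + mg(2r)
v_bot² = gr + 4gr = 5gr = 560.0
v_bot = √(5gr) = 23.66 m/s

v = 23.7 m/s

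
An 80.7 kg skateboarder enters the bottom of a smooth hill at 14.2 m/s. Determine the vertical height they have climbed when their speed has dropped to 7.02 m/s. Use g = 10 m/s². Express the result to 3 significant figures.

Conservation of energy: ½mv₁² = ½mv₂² + mgh
h = (v₁² − v₂²)/(2g) = (14.2² − 7.02²)/(2 × 10) = 7.618 m

h = 7.62 m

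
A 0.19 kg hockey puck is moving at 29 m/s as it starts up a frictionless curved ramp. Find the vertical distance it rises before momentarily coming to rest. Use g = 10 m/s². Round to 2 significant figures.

By energy conservation, ½mv² = mgh
h = v²/(2g) = 29²/(2 × 10) = 42.05 m

h = 42 m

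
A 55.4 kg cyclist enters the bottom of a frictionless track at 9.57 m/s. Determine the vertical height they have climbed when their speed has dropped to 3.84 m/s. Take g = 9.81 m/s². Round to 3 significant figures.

Conservation of energy: ½mv₁² = ½mv₂² + mgh
h = (v₁² − v₂²)/(2g) = (9.57² − 3.84²)/(2 × 9.81) = 3.916 m

h = 3.92 m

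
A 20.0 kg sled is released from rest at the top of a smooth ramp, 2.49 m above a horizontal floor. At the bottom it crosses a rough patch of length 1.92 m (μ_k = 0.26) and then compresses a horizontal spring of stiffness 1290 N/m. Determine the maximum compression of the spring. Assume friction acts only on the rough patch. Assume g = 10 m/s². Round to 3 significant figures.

Initial energy: E₁ = mgh = (20.0)(10)(2.49) = 498.00 J
Friction removes W_f = μ_k mg d = (0.26)(20.0)(10)(1.92) = 99.84 J
Energy reaching the spring: E = 498.00 − 99.84 = 398.16 J
At max compression ½kx² = E ⇒ x = √(2E/k) = √(2 × 398.16/1290) = 0.7857 m

x = 0.786 m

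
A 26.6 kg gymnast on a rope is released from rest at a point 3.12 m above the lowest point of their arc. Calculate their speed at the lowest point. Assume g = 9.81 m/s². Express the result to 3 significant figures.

v = 7.82 m/s

Mechanical energy is conserved (no friction): mgh = ½mv²
v = √(2gh) = √(2 × 9.81 × 3.12) = √61.214 = 7.824 m/s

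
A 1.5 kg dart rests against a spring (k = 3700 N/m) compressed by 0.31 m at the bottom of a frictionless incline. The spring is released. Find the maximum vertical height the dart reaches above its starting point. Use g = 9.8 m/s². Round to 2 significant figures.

h = 12 m

Energy conservation from release to the highest point: ½kx² = mgh
h = kx²/(2mg) = (3700)(0.31)²/(2 × 1.5 × 9.8) = 12.09 m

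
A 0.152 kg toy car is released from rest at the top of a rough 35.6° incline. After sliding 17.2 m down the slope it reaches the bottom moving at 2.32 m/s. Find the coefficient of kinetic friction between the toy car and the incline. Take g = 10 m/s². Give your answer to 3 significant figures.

μ_k = 0.697

The energy dissipated by friction is the PE lost minus the KE gained:
mgL sinθ = 15.219 J; ½mv² = 0.40906 J
W_f = 15.219 − 0.40906 = 14.81 J
μ_k = W_f/(mg cosθ · L) = 14.81/(1.236 × 17.2) = 0.6967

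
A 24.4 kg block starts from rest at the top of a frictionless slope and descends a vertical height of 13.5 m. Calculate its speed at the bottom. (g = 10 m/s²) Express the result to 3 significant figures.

v = 16.4 m/s

Equating total energy at the two states: mgh = ½mv²
The mass cancels from both sides.
v = √(2gh) = √(2 × 10 × 13.5) = √270.00 = 16.43 m/s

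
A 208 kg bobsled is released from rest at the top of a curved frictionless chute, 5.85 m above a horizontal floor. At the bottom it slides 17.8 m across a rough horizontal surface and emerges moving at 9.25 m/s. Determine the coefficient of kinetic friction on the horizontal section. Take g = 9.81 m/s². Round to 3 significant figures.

Energy bookkeeping (friction removes W_f = μ_k N d):
mgh = ½mv² + μ_k m g d
mgh = 11937 J; ½mv² = 8898.5 J
W_f = 11937 − 8898.5 = 3038 J
μ_k = W_f/(mg·d) = 3038/(2040 × 17.8) = 0.08365

μ_k = 0.0837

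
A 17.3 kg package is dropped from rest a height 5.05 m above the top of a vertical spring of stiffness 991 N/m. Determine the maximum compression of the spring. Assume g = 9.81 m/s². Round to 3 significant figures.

x = 1.50 m

Take the reference level at the top of the uncompressed spring. At max compression the package has fallen H + x and is momentarily at rest:
mg(H + x) = ½kx²
½(991)x² − (17.3)(9.81)x − (17.3)(9.81)(5.05) = 0
495.5x² − 169.7x − 857.1 = 0
x = [169.7 + √(28803 + 1.6987e+06)]/(2 × 495.5) = 1.498 m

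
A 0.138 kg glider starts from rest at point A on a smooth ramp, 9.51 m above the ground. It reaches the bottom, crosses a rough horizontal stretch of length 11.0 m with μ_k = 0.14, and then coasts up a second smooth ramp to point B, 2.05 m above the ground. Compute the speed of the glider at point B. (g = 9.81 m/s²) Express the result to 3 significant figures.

Energy at A: mgh₁ = (0.138)(9.81)(9.51) = 12.874 J
Friction loss: W_f = μ_k mg d = 2.085 J
At B: ½mv² + mgh₂ = mgh₁ − W_f
½mv² = 12.874 − 2.085 − 2.7752 = 8.0144 J
v = √(2 × 8.0144/0.138) = 10.78 m/s

v = 10.8 m/s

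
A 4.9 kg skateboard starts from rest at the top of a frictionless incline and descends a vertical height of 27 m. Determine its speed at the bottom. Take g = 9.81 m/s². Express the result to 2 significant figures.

v = 23 m/s

Equating total energy at the two states: mgh = ½mv²
v = √(2gh) = √(2 × 9.81 × 27) = √529.74 = 23.02 m/s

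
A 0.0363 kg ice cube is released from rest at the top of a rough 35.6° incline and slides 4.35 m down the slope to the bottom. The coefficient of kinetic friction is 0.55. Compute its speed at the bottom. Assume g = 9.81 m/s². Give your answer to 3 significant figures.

Work–energy: mg(L sinθ) − μ_k(mg cosθ)L = ½mv²
mgh = mgL sinθ = (0.0363)(9.81)(4.35)sin35.6° = 0.90174 J
W_f = μ_k mg cosθ · L = (0.55)(0.0363)(9.81)cos35.6°·4.35 = 0.6927 J
½mv² = 0.90174 − 0.6927 = 0.20899 J
v = √(2 × 0.20899/0.0363) = 3.393 m/s

v = 3.39 m/s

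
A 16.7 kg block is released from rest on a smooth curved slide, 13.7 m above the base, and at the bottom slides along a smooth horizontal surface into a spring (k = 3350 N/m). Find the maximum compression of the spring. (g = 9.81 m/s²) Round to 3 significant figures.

x = 1.16 m

Energy conservation (no friction) from release to max compression: mgh = ½kx²
x = √(2mgh/k) = √(2 × 16.7 × 9.81 × 13.7 / 3350) = 1.158 m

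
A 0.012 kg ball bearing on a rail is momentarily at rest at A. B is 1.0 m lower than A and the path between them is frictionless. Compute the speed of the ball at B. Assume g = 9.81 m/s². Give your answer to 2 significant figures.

v = 4.4 m/s

Equating total energy at the two states: mgh = ½mv²
v = √(2gh) = √(2 × 9.81 × 1.0) = √19.620 = 4.429 m/s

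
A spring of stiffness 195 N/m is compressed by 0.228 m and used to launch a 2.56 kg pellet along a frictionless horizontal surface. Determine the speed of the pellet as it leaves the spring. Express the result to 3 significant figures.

v = 1.99 m/s

The pellet leaves the spring when the spring is at natural length, so ½kx² = ½mv²
v = x√(k/m) = 0.228 × √(195/2.56) = 1.990 m/s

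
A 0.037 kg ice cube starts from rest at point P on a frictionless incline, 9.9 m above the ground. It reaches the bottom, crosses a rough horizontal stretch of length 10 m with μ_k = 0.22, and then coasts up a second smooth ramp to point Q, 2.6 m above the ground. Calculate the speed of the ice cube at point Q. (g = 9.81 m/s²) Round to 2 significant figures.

v = 10 m/s

Energy at P: mgh₁ = (0.037)(9.81)(9.9) = 3.5934 J
Friction loss: W_f = μ_k mg d = 0.7985 J
At Q: ½mv² + mgh₂ = mgh₁ − W_f
½mv² = 3.5934 − 0.7985 − 0.94372 = 1.8511 J
v = √(2 × 1.8511/0.037) = 10.00 m/s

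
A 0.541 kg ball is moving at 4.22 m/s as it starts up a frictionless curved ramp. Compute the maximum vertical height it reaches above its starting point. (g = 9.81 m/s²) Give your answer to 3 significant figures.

h = 0.908 m

Setting KE at the bottom equal to PE gained: ½mv² = mgh
h = v²/(2g) = 4.22²/(2 × 9.81) = 0.9077 m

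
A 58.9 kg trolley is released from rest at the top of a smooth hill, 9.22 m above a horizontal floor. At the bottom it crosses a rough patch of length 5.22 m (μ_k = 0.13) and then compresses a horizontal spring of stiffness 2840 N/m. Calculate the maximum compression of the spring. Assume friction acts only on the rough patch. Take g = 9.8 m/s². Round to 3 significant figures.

x = 1.86 m

Initial energy: E₁ = mgh = (58.9)(9.8)(9.22) = 5322.0 J
Friction removes W_f = μ_k mg d = (0.13)(58.9)(9.8)(5.22) = 391.7 J
Energy reaching the spring: E = 5322.0 − 391.7 = 4930.3 J
At max compression ½kx² = E ⇒ x = √(2E/k) = √(2 × 4930.3/2840) = 1.863 m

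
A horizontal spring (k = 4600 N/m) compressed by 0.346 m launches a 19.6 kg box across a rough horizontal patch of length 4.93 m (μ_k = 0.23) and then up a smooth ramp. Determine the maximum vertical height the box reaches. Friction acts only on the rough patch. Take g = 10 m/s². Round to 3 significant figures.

Spring energy: E₀ = ½kx² = ½(4600)(0.346)² = 275.35 J
Friction: W_f = μ_k mg d = (0.23)(19.6)(10)(4.93) = 222.2 J
Energy at base of ramp: E = 275.35 − 222.2 = 53.102 J
At max height all remaining energy is PE: mgh = E ⇒ h = E/(mg) = 53.102/(19.6 × 10) = 0.2709 m

h = 0.271 m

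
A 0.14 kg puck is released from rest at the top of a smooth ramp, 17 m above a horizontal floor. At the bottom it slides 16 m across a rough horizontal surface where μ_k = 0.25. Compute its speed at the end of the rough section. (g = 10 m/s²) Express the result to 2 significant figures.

v = 16 m/s

Applying the work–energy principle:
mgh = ½mv² + μ_k m g d
W_f = μ_k mg d = (0.25)(0.14)(10)(16) = 5.600 J
½mv² = mgh − W_f = 23.800 − 5.600 = 18.200 J
v = √(2 × 18.200/0.14) = 16.12 m/s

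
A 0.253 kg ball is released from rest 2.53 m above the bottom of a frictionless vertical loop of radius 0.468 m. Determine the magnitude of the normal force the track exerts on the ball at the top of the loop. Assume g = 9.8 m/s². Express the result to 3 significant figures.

N = 14.4 N

Energy from release to top (height 2r): mgh = ½mv_top² + mg(2r)
v_top² = 2g(h − 2r) = 2(9.8)(2.53 − 0.9360) = 31.242 m²/s²
At the top, both N and weight point toward the centre: N + mg = mv_top²/r
N = m(v_top²/r − g) = 0.253(31.242/0.468 − 9.8) = 14.41 N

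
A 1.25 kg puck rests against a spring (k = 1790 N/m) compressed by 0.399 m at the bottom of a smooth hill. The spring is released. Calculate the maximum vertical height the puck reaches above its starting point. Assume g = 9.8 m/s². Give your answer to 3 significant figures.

All spring PE becomes gravitational PE at the highest point: ½kx² = mgh
h = kx²/(2mg) = (1790)(0.399)²/(2 × 1.25 × 9.8) = 11.63 m

h = 11.6 m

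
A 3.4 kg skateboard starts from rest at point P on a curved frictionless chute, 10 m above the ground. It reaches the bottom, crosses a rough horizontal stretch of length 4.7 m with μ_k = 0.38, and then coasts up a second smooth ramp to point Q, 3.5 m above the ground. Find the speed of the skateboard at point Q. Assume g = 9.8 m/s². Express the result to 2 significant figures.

Energy at P: mgh₁ = (3.4)(9.8)(10) = 333.20 J
Friction loss: W_f = μ_k mg d = 59.51 J
At Q: ½mv² + mgh₂ = mgh₁ − W_f
½mv² = 333.20 − 59.51 − 116.62 = 157.07 J
v = √(2 × 157.07/3.4) = 9.612 m/s

v = 9.6 m/s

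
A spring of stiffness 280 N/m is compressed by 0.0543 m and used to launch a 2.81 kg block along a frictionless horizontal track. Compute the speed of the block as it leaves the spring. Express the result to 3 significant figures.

Spring PE converts entirely to kinetic energy: ½kx² = ½mv²
v = x√(k/m) = 0.0543 × √(280/2.81) = 0.5420 m/s

v = 0.542 m/s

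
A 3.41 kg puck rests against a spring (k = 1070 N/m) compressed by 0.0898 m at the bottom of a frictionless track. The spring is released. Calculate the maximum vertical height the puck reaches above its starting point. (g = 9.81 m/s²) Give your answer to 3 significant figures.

Energy conservation from release to the highest point: ½kx² = mgh
h = kx²/(2mg) = (1070)(0.0898)²/(2 × 3.41 × 9.81) = 0.1290 m

h = 0.129 m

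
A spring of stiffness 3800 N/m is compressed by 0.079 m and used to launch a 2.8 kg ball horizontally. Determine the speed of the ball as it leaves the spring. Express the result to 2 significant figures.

Spring PE converts entirely to kinetic energy: ½kx² = ½mv²
v = x√(k/m) = 0.079 × √(3800/2.8) = 2.910 m/s

v = 2.9 m/s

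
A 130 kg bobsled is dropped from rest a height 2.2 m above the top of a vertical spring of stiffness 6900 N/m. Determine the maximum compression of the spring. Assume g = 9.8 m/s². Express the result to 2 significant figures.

x = 1.1 m

Measuring PE from the top of the relaxed spring, at max compression the bobsled has dropped H + x with zero KE, so:
mg(H + x) = ½kx²
½(6900)x² − (130)(9.8)x − (130)(9.8)(2.2) = 0
3450x² − 1274x − 2803 = 0
x = [1274 + √(1.623e+06 + 3.8679e+07)]/(2 × 3450) = 1.105 m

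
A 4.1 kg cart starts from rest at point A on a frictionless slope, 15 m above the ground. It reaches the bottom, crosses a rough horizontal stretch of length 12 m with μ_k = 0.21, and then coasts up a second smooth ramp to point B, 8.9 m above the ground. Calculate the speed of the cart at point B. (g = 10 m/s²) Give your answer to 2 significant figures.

Energy at A: mgh₁ = (4.1)(10)(15) = 615.00 J
Friction loss: W_f = μ_k mg d = 103.3 J
At B: ½mv² + mgh₂ = mgh₁ − W_f
½mv² = 615.00 − 103.3 − 364.90 = 146.78 J
v = √(2 × 146.78/4.1) = 8.462 m/s

v = 8.5 m/s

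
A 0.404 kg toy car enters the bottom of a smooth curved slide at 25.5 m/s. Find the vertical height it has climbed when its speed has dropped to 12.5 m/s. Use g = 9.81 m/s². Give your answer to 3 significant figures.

Energy balance between the two points: ½mv₁² = ½mv₂² + mgh
h = (v₁² − v₂²)/(2g) = (25.5² − 12.5²)/(2 × 9.81) = 25.18 m

h = 25.2 m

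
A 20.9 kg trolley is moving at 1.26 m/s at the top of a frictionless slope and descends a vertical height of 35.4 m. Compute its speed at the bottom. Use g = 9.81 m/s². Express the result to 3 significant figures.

v = 26.4 m/s

By conservation of mechanical energy, ½mv₀² + mgh = ½mv²
The mass cancels from both sides.
v² = v₀² + 2gh = (1.26)² + 2(9.81)(35.4) = 696.14
v = √696.14 = 26.38 m/s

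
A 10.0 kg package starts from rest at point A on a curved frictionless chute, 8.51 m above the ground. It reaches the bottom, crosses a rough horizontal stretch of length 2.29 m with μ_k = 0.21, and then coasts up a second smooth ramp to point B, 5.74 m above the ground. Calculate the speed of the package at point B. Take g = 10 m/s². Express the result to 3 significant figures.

Energy at A: mgh₁ = (10.0)(10)(8.51) = 851.00 J
Friction loss: W_f = μ_k mg d = 48.09 J
At B: ½mv² + mgh₂ = mgh₁ − W_f
½mv² = 851.00 − 48.09 − 574.00 = 228.91 J
v = √(2 × 228.91/10.0) = 6.766 m/s

v = 6.77 m/s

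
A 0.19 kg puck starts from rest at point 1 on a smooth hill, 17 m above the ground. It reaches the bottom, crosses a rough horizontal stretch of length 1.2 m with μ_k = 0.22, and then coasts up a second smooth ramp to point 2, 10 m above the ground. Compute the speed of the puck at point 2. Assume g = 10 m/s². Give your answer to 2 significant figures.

v = 12 m/s

Energy at 1: mgh₁ = (0.19)(10)(17) = 32.300 J
Friction loss: W_f = μ_k mg d = 0.5016 J
At 2: ½mv² + mgh₂ = mgh₁ − W_f
½mv² = 32.300 − 0.5016 − 19.000 = 12.798 J
v = √(2 × 12.798/0.19) = 11.61 m/s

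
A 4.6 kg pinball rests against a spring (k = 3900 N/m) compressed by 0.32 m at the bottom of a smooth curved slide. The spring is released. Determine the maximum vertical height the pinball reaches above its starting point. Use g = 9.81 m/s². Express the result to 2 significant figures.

All spring PE becomes gravitational PE at the highest point: ½kx² = mgh
h = kx²/(2mg) = (3900)(0.32)²/(2 × 4.6 × 9.81) = 4.425 m

h = 4.4 m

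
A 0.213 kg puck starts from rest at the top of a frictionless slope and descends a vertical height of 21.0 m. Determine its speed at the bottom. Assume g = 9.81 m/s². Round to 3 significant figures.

By conservation of mechanical energy, mgh = ½mv²
The mass cancels from both sides.
v = √(2gh) = √(2 × 9.81 × 21.0) = √412.02 = 20.30 m/s

v = 20.3 m/s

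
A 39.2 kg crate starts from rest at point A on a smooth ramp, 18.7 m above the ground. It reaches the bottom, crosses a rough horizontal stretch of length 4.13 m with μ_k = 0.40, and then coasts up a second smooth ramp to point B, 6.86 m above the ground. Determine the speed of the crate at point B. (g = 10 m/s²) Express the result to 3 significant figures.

v = 14.3 m/s

Energy at A: mgh₁ = (39.2)(10)(18.7) = 7330.4 J
Friction loss: W_f = μ_k mg d = 647.6 J
At B: ½mv² + mgh₂ = mgh₁ − W_f
½mv² = 7330.4 − 647.6 − 2689.1 = 3993.7 J
v = √(2 × 3993.7/39.2) = 14.27 m/s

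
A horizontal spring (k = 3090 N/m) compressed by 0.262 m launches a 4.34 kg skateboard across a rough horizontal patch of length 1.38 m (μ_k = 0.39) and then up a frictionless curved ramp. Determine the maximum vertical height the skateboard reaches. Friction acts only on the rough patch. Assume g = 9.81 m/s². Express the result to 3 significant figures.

h = 1.95 m

Spring energy: E₀ = ½kx² = ½(3090)(0.262)² = 106.05 J
Friction: W_f = μ_k mg d = (0.39)(4.34)(9.81)(1.38) = 22.91 J
Energy at base of ramp: E = 106.05 − 22.91 = 83.141 J
At max height all remaining energy is PE: mgh = E ⇒ h = E/(mg) = 83.141/(4.34 × 9.81) = 1.953 m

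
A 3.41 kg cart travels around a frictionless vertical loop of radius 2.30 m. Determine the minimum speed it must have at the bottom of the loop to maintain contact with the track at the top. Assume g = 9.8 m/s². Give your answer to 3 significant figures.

At the top: mg = mv_top²/r ⇒ v_top² = gr = 22.54 m²/s²
Energy from bottom to top (height 2r): ½mv_bot² = ½mv_top² + mg(2r)
v_bot² = gr + 4gr = 5gr = 112.7
v_bot = √(5gr) = 10.62 m/s

v = 10.6 m/s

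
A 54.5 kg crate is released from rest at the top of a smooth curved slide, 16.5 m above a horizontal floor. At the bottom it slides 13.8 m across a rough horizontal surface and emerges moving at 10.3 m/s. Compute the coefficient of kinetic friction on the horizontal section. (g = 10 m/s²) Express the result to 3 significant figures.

μ_k = 0.811

Energy at the top = energy at the end + work done against friction:
mgh = ½mv² + μ_k m g d
mgh = 8992.5 J; ½mv² = 2891.0 J
W_f = 8992.5 − 2891.0 = 6102 J
μ_k = W_f/(mg·d) = 6102/(545.0 × 13.8) = 0.8113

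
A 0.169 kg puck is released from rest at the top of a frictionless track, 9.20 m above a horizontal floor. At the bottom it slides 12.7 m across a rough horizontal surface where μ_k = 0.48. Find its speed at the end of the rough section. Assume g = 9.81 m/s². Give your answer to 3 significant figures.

v = 7.80 m/s

Applying the work–energy principle:
mgh = ½mv² + μ_k m g d
W_f = μ_k mg d = (0.48)(0.169)(9.81)(12.7) = 10.11 J
½mv² = mgh − W_f = 15.253 − 10.11 = 5.1461 J
v = √(2 × 5.1461/0.169) = 7.804 m/s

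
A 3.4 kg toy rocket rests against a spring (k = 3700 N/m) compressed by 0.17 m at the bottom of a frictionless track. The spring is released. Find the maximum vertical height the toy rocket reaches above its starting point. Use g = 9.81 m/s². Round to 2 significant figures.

All spring PE becomes gravitational PE at the highest point: ½kx² = mgh
h = kx²/(2mg) = (3700)(0.17)²/(2 × 3.4 × 9.81) = 1.603 m

h = 1.6 m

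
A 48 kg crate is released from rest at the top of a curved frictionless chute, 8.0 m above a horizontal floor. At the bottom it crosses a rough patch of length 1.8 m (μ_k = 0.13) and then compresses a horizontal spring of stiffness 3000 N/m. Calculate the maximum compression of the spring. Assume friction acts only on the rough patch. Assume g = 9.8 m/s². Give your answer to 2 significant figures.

Initial energy: E₁ = mgh = (48)(9.8)(8.0) = 3763.2 J
Friction removes W_f = μ_k mg d = (0.13)(48)(9.8)(1.8) = 110.1 J
Energy reaching the spring: E = 3763.2 − 110.1 = 3653.1 J
At max compression ½kx² = E ⇒ x = √(2E/k) = √(2 × 3653.1/3000) = 1.561 m

x = 1.6 m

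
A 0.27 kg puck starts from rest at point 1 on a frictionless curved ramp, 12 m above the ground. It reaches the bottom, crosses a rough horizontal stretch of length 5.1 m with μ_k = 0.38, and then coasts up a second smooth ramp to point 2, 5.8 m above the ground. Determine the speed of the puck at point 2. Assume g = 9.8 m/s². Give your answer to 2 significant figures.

Energy at 1: mgh₁ = (0.27)(9.8)(12) = 31.752 J
Friction loss: W_f = μ_k mg d = 5.128 J
At 2: ½mv² + mgh₂ = mgh₁ − W_f
½mv² = 31.752 − 5.128 − 15.347 = 11.277 J
v = √(2 × 11.277/0.27) = 9.140 m/s

v = 9.1 m/s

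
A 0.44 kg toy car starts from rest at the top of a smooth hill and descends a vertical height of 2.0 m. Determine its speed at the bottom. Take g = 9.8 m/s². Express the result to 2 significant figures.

v = 6.3 m/s

Mechanical energy is conserved (no friction): mgh = ½mv²
v = √(2gh) = √(2 × 9.8 × 2.0) = √39.200 = 6.261 m/s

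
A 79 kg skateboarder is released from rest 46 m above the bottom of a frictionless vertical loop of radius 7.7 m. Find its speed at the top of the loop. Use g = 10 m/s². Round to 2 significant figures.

Energy conservation: mgh = ½mv_top² + mg(2r)
v_top² = 2g(h − 2r) = 2(10)(46 − 15.40) = 612.0
v_top = 24.74 m/s

v = 25 m/s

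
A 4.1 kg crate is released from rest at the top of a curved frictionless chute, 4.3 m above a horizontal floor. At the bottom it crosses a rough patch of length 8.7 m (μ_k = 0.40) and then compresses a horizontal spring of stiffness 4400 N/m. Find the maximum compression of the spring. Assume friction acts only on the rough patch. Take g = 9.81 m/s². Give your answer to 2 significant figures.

x = 0.12 m

Initial energy: E₁ = mgh = (4.1)(9.81)(4.3) = 172.95 J
Friction removes W_f = μ_k mg d = (0.40)(4.1)(9.81)(8.7) = 140.0 J
Energy reaching the spring: E = 172.95 − 140.0 = 32.981 J
At max compression ½kx² = E ⇒ x = √(2E/k) = √(2 × 32.981/4400) = 0.1224 m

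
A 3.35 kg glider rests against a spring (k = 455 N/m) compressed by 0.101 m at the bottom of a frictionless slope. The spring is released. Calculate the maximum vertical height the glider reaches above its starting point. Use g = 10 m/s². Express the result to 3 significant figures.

h = 0.0693 m

At maximum height the glider is at rest, so ½kx² = mgh
h = kx²/(2mg) = (455)(0.101)²/(2 × 3.35 × 10) = 0.06928 m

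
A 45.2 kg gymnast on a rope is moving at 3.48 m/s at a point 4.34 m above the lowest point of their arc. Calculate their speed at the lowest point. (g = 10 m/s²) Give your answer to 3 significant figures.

v = 9.95 m/s

By conservation of mechanical energy, ½mv₀² + mgh = ½mv²
v² = v₀² + 2gh = (3.48)² + 2(10)(4.34) = 98.910
v = √98.910 = 9.945 m/s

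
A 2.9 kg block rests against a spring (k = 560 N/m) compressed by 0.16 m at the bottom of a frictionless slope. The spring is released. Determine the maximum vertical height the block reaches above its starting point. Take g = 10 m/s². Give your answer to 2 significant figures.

h = 0.25 m

At maximum height the block is at rest, so ½kx² = mgh
h = kx²/(2mg) = (560)(0.16)²/(2 × 2.9 × 10) = 0.2472 m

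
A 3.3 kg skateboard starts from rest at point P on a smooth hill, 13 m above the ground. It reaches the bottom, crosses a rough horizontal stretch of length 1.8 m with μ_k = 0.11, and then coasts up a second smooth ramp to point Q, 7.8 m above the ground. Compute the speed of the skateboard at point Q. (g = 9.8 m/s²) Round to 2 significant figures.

Energy at P: mgh₁ = (3.3)(9.8)(13) = 420.42 J
Friction loss: W_f = μ_k mg d = 6.403 J
At Q: ½mv² + mgh₂ = mgh₁ − W_f
½mv² = 420.42 − 6.403 − 252.25 = 161.76 J
v = √(2 × 161.76/3.3) = 9.901 m/s

v = 9.9 m/s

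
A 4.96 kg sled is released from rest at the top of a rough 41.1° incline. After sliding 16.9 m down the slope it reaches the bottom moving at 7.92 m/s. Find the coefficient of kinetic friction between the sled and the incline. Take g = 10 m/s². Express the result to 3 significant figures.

Energy balance down the incline: mg L sinθ − ½mv² = μ_k (mg cosθ) L
mgL sinθ = 551.04 J; ½mv² = 155.56 J
W_f = 551.04 − 155.56 = 395.5 J
μ_k = W_f/(mg cosθ · L) = 395.5/(37.38 × 16.9) = 0.6261

μ_k = 0.626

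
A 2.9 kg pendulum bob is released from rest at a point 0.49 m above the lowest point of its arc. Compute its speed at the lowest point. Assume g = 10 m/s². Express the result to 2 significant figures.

v = 3.1 m/s

Equating total energy at the two states: mgh = ½mv²
v = √(2gh) = √(2 × 10 × 0.49) = √9.8000 = 3.130 m/s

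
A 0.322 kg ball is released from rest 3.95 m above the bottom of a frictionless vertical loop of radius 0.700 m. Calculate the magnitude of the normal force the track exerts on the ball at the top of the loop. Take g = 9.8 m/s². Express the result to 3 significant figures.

N = 19.8 N

Energy from release to top (height 2r): mgh = ½mv_top² + mg(2r)
v_top² = 2g(h − 2r) = 2(9.8)(3.95 − 1.400) = 49.980 m²/s²
At the top, both N and weight point toward the centre: N + mg = mv_top²/r
N = m(v_top²/r − g) = 0.322(49.980/0.700 − 9.8) = 19.84 N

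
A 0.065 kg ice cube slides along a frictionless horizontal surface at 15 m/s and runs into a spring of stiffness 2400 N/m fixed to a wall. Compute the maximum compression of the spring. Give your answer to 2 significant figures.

x = 0.078 m

Conservation of energy between contact and max compression: ½mv² = ½kx²
x = v√(m/k) = 15 × √(0.065/2400) = 0.07806 m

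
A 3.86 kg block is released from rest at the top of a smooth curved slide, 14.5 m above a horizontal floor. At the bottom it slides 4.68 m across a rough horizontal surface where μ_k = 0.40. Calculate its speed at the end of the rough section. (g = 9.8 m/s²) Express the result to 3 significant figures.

Applying the work–energy principle:
mgh = ½mv² + μ_k m g d
W_f = μ_k mg d = (0.40)(3.86)(9.8)(4.68) = 70.81 J
½mv² = mgh − W_f = 548.51 − 70.81 = 477.69 J
v = √(2 × 477.69/3.86) = 15.73 m/s

v = 15.7 m/s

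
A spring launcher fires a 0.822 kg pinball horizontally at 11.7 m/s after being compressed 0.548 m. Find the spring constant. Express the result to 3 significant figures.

Spring PE at full compression equals KE at release: ½kx² = ½mv²
k = mv²/x² = (0.822)(11.7)²/(0.548)² = 374.7 N/m

k = 375 N/m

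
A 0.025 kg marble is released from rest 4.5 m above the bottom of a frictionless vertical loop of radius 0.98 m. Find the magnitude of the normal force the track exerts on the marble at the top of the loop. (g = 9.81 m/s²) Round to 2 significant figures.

N = 1.0 N

Energy from release to top (height 2r): mgh = ½mv_top² + mg(2r)
v_top² = 2g(h − 2r) = 2(9.81)(4.5 − 1.960) = 49.835 m²/s²
At the top, both N and weight point toward the centre: N + mg = mv_top²/r
N = m(v_top²/r − g) = 0.025(49.835/0.98 − 9.81) = 1.026 N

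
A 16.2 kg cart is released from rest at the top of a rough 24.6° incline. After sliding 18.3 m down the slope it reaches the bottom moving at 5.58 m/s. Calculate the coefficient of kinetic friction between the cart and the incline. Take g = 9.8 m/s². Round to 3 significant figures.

μ_k = 0.362

Energy balance down the incline: mg L sinθ − ½mv² = μ_k (mg cosθ) L
mgL sinθ = 1209.4 J; ½mv² = 252.20 J
W_f = 1209.4 − 252.20 = 957.2 J
μ_k = W_f/(mg cosθ · L) = 957.2/(144.4 × 18.3) = 0.3624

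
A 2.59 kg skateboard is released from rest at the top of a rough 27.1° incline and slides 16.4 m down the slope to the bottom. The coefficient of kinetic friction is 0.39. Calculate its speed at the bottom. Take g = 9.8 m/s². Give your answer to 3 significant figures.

Taking the bottom as reference, mgh = ½mv² + μ_k N L with h = L sinθ, N = mg cosθ:
mgh = mgL sinθ = (2.59)(9.8)(16.4)sin27.1° = 189.63 J
W_f = μ_k mg cosθ · L = (0.39)(2.59)(9.8)cos27.1°·16.4 = 144.5 J
½mv² = 189.63 − 144.5 = 45.107 J
v = √(2 × 45.107/2.59) = 5.902 m/s

v = 5.90 m/s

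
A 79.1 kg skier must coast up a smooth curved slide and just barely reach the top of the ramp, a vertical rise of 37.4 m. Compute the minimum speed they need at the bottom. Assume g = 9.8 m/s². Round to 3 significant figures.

At the top they are momentarily at rest, so all KE converts to PE: ½mv² = mgh
v = √(2gh) = √(2 × 9.8 × 37.4) = 27.07 m/s

v = 27.1 m/s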